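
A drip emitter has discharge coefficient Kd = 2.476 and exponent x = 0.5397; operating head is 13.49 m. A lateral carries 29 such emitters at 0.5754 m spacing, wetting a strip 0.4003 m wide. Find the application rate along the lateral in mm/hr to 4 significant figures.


Approach: apply the emitter equation with a lateral mass balance, q = Kd*h^x; Q = n*q; rate = Q/(n*spacing*width).
Step 1 — single emitter flow (q = Kd*h^x):
  q = 2.476 * 13.49^0.5397 = 10.0837 L/hr
Step 2 — total lateral flow: Q = 29 * 10.0837 = 292.426 L/hr
Step 3 — wetted area: A = 29 * 0.5754 * 0.4003 = 6.67965 m^2
Step 4 — application rate: Q/A = 292.426/6.67965 = 43.78 mm/hr
Therefore the application rate along the lateral = 43.78 mm/hr.


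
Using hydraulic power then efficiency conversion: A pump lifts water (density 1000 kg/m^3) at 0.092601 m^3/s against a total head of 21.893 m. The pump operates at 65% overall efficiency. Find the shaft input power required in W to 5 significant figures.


Approach: apply hydraulic power then efficiency conversion, P = rho*g*Q*H; P_in = P/eta.
Step 1 — hydraulic power (P = rho*g*Q*H):
  P = 1000 * 9.81 * 0.092601 * 21.893 = 19887.95 W
Step 2 — input power: P_in = P/eta = 19887.95 / 0.65 = 30597 W
Therefore the shaft input power required = 30597 W.


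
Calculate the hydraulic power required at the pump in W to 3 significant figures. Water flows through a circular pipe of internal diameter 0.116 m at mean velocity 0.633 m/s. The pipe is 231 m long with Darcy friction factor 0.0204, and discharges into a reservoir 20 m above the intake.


Approach: apply continuity + Darcy-Weisbach + hydraulic power, Q = A*v; hf = f*(L/D)*(v^2/(2g)); H = static + hf; P = rho*g*Q*H.
Step 1 — flow rate (continuity, Q = A*v):
  A = pi*(0.116/2)^2 = 0.010568 m^2
  Q = 0.010568 * 0.633 = 0.0066897 m^3/s
Step 2 — friction head loss (Darcy-Weisbach):
  hf = 0.0204 * (231/0.116) * (0.633^2 / (2*9.81))
  hf = 0.82965 m
Step 3 — total head: H = 20 + 0.82965 = 20.830 m
Step 4 — hydraulic power (P = rho*g*Q*H):
  P = 1000 * 9.81 * 0.0066897 * 20.830 = 1370 W
Therefore the hydraulic power required at the pump = 1370 W.


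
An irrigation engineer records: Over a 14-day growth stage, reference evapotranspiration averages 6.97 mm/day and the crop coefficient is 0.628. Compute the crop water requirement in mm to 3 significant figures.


Approach: apply the crop water requirement relation, CWR = ET0 * Kc * days.
CWR = 6.97 * 0.628 * 14 = 61.3 mm
Therefore the crop water requirement = 61.3 mm.


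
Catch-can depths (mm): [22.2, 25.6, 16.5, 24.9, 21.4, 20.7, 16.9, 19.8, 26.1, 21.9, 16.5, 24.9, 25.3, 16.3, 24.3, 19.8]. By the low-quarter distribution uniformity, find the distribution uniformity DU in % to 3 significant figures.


Approach: apply the low-quarter distribution uniformity, DU = (mean of lowest quarter of readings / overall mean)*100.
sorted lowest 4 of 16: [16.3, 16.5, 16.5, 16.9] -> mean = 16.550 mm
overall mean = 21.444 mm
DU = (16.550/21.444)*100 = 77.2 %
Therefore the distribution uniformity DU = 77.2 %.


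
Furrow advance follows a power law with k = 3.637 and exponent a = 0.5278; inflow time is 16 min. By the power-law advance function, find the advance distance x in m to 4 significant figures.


Approach: apply the power-law advance function, x = k*t^a.
x = 3.637 * 16^0.5278 = 15.71 m
Therefore the advance distance x = 15.71 m.


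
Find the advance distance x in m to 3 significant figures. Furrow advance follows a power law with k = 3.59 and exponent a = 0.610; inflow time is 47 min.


Approach: apply the power-law advance function, x = k*t^a.
x = 3.59 * 47^0.610 = 37.6 m
Therefore the advance distance x = 37.6 m.


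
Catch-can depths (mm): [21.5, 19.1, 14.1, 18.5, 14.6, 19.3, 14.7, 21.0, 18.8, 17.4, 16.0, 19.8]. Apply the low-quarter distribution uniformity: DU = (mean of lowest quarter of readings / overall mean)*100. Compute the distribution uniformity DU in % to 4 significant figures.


sorted lowest 3 of 12: [14.1, 14.6, 14.7] -> mean = 14.4667 mm
overall mean = 17.9000 mm
DU = (14.4667/17.9000)*100 = 80.82 %
Therefore the distribution uniformity DU = 80.82 %.


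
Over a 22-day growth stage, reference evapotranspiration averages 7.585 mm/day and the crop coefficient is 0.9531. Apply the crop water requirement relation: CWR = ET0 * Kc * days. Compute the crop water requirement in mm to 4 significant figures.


CWR = 7.585 * 0.9531 * 22 = 159.0 mm
Therefore the crop water requirement = 159.0 mm.


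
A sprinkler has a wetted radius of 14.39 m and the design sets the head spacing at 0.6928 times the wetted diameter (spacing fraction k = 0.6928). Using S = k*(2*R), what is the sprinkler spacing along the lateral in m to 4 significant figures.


S = 0.6928 * (2 * 14.39) = 19.94 m
Therefore the sprinkler spacing along the lateral = 19.94 m.


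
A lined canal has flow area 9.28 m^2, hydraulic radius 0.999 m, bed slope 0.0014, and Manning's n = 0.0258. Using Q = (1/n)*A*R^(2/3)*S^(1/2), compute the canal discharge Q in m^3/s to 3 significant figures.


Q = (1/0.0258) * 9.28 * 0.999^(2/3) * 0.0014^(1/2) = 13.4 m^3/s
Therefore the canal discharge Q = 13.4 m^3/s.


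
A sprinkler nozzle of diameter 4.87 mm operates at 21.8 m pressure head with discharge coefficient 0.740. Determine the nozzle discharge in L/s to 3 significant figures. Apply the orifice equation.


Approach: apply the orifice equation, Q = Cd*A*sqrt(2*g*h), A = pi*(d/2)^2.
A = pi*(4.87e-3/2)^2 = 1.8627e-05 m^2
Q = 0.740 * 1.8627e-05 * sqrt(2*9.81*21.8) * 1000 = 0.285 L/s
Therefore the nozzle discharge = 0.285 L/s.


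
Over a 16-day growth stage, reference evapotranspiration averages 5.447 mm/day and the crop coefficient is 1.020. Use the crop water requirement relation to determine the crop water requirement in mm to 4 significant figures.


Approach: apply the crop water requirement relation, CWR = ET0 * Kc * days.
CWR = 5.447 * 1.020 * 16 = 88.90 mm
Therefore the crop water requirement = 88.90 mm.


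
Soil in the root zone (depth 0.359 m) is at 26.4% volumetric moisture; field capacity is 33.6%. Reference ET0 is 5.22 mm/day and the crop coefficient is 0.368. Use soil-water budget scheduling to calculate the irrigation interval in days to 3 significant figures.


Approach: apply soil-water budget scheduling, SMD = (FC-theta)/100*depth*1000; ETc = ET0*Kc; interval = SMD/ETc.
Step 1 — soil moisture deficit:
  SMD = (33.6 - 26.4)/100 * 0.359 * 1000 = 25.848 mm
Step 2 — daily crop ET (ETc = ET0*Kc):
  ETc = 5.22 * 0.368 = 1.9210 mm/day
Step 3 — irrigation interval (SMD/ETc):
  interval = 25.848 / 1.9210 = 13.5 days
Therefore the irrigation interval = 13.5 days.


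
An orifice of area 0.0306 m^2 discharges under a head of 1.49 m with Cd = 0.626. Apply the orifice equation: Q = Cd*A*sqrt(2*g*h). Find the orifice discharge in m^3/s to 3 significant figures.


Q = 0.626 * 0.0306 * sqrt(2*9.81*1.49) = 0.104 m^3/s
Therefore the orifice discharge = 0.104 m^3/s.


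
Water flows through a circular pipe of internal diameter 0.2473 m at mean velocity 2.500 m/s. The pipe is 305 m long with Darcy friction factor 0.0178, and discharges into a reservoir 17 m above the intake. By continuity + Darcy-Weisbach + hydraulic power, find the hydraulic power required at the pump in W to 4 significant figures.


Approach: apply continuity + Darcy-Weisbach + hydraulic power, Q = A*v; hf = f*(L/D)*(v^2/(2g)); H = static + hf; P = rho*g*Q*H.
Step 1 — flow rate (continuity, Q = A*v):
  A = pi*(0.2473/2)^2 = 0.0480328 m^2
  Q = 0.0480328 * 2.500 = 0.120082 m^3/s
Step 2 — friction head loss (Darcy-Weisbach):
  hf = 0.0178 * (305/0.2473) * (2.500^2 / (2*9.81))
  hf = 6.99321 m
Step 3 — total head: H = 17 + 6.99321 = 23.9932 m
Step 4 — hydraulic power (P = rho*g*Q*H):
  P = 1000 * 9.81 * 0.120082 * 23.9932 = 28260 W
Therefore the hydraulic power required at the pump = 28260 W.


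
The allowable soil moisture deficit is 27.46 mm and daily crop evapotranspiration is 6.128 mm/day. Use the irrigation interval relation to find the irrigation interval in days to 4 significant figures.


Approach: apply the irrigation interval relation, interval = SMD / ETc.
interval = 27.46 / 6.128 = 4.481 days
Therefore the irrigation interval = 4.481 days.


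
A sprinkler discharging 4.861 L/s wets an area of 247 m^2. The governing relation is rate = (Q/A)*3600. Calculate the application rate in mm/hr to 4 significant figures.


rate = (4.861 / 247) * 3600 = 70.85 mm/hr
Therefore the application rate = 70.85 mm/hr.


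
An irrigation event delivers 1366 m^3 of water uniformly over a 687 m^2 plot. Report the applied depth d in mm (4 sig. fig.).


Approach: apply depth from volume over area, d = (V/A)*1000.
d = (1366 / 687) * 1000 = 1988 mm
Therefore the applied depth d = 1988 mm.


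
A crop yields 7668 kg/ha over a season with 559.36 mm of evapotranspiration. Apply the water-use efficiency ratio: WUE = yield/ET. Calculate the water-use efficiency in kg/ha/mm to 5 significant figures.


WUE = 7668 / 559.36 = 13.709 kg/ha/mm
Therefore the water-use efficiency = 13.709 kg/ha/mm.


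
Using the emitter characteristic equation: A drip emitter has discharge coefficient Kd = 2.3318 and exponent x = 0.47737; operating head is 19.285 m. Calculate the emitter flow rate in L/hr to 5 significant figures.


Approach: apply the emitter characteristic equation, q = Kd * h^x.
q = 2.3318 * 19.285^0.47737 = 9.5767 L/hr
Therefore the emitter flow rate = 9.5767 L/hr.


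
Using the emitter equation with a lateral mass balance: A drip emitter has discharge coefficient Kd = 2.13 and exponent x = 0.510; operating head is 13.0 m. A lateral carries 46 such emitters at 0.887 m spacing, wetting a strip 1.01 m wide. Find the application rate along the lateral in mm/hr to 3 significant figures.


Approach: apply the emitter equation with a lateral mass balance, q = Kd*h^x; Q = n*q; rate = Q/(n*spacing*width).
Step 1 — single emitter flow (q = Kd*h^x):
  q = 2.13 * 13.0^0.510 = 7.8794 L/hr
Step 2 — total lateral flow: Q = 46 * 7.8794 = 362.45 L/hr
Step 3 — wetted area: A = 46 * 0.887 * 1.01 = 41.210 m^2
Step 4 — application rate: Q/A = 362.45/41.210 = 8.80 mm/hr
Therefore the application rate along the lateral = 8.80 mm/hr.


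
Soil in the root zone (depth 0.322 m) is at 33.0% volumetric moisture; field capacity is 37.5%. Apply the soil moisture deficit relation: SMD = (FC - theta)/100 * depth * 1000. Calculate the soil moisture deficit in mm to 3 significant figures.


SMD = (37.5 - 33.0)/100 * 0.322 * 1000 = 14.5 mm
Therefore the soil moisture deficit = 14.5 mm.


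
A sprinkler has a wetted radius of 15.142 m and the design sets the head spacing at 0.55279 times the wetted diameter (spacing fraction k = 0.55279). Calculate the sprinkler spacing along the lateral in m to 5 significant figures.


Approach: apply the sprinkler spacing rule (spacing as a fraction of wetted diameter), S = k*(2*R).
S = 0.55279 * (2 * 15.142) = 16.741 m
Therefore the sprinkler spacing along the lateral = 16.741 m.


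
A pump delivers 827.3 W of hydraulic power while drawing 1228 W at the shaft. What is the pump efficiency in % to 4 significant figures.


Approach: apply the efficiency ratio, eta = (P_out/P_in)*100.
eta = (827.3 / 1228) * 100 = 67.37 %
Therefore the pump efficiency = 67.37 %.


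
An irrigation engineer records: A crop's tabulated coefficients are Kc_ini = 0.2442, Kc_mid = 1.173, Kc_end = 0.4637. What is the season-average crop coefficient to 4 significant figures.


Approach: apply a simple seasonal average, Kc_avg = (Kc_ini + Kc_mid + Kc_end)/3.
Kc_avg = (0.2442 + 1.173 + 0.4637)/3 = 0.6270
Therefore the season-average crop coefficient = 0.6270.


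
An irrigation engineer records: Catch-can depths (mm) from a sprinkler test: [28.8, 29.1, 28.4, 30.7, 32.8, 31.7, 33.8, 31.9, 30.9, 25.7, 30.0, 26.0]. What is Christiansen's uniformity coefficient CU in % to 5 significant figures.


Approach: apply Christiansen's uniformity coefficient, CU = (1 - mean_abs_deviation/mean)*100.
mean = 29.98333 mm
mean |d_i - mean| = 1.986111 mm
CU = (1 - 1.986111/29.98333)*100 = 93.376 %
Therefore Christiansen's uniformity coefficient CU = 93.376 %.


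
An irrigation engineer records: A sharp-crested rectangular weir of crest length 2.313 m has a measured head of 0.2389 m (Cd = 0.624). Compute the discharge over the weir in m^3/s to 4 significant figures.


Approach: apply the rectangular weir equation, Q = (2/3)*Cd*L*sqrt(2g)*H^1.5.
Q = (2/3)*0.624*2.313*sqrt(2*9.81)*0.2389^1.5 = 0.4977 m^3/s
Therefore the discharge over the weir = 0.4977 m^3/s.


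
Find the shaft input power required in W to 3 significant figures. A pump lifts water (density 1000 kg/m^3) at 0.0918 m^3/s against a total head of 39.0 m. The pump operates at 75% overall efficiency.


Approach: apply hydraulic power then efficiency conversion, P = rho*g*Q*H; P_in = P/eta.
Step 1 — hydraulic power (P = rho*g*Q*H):
  P = 1000 * 9.81 * 0.0918 * 39.0 = 35122 W
Step 2 — input power: P_in = P/eta = 35122 / 0.75 = 46800 W
Therefore the shaft input power required = 46800 W.


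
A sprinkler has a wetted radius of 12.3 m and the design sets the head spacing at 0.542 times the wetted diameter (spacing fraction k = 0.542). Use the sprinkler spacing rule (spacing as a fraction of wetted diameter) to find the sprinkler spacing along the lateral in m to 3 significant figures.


Approach: apply the sprinkler spacing rule (spacing as a fraction of wetted diameter), S = k*(2*R).
S = 0.542 * (2 * 12.3) = 13.3 m
Therefore the sprinkler spacing along the lateral = 13.3 m.


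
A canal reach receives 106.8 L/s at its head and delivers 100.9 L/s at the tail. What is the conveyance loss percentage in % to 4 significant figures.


Approach: apply the conveyance loss ratio, loss% = ((Q_head - Q_tail)/Q_head)*100.
loss = ((106.8 - 100.9)/106.8)*100 = 5.524 %
Therefore the conveyance loss percentage = 5.524 %.


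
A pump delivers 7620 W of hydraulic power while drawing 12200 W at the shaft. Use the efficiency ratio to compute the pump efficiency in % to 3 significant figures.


Approach: apply the efficiency ratio, eta = (P_out/P_in)*100.
eta = (7620 / 12200) * 100 = 62.5 %
Therefore the pump efficiency = 62.5 %.


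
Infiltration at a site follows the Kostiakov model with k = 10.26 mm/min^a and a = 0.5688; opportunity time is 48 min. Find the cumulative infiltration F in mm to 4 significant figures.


Approach: apply the Kostiakov infiltration equation, F = k*t^a.
F = 10.26 * 48^0.5688 = 92.78 mm
Therefore the cumulative infiltration F = 92.78 mm.


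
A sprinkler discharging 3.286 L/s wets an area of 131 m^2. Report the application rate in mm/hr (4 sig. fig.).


Approach: apply the application rate relation, rate = (Q/A)*3600.
rate = (3.286 / 131) * 3600 = 90.30 mm/hr
Therefore the application rate = 90.30 mm/hr.


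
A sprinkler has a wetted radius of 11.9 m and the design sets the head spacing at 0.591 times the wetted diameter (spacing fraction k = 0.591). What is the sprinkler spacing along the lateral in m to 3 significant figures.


Approach: apply the sprinkler spacing rule (spacing as a fraction of wetted diameter), S = k*(2*R).
S = 0.591 * (2 * 11.9) = 14.1 m
Therefore the sprinkler spacing along the lateral = 14.1 m.


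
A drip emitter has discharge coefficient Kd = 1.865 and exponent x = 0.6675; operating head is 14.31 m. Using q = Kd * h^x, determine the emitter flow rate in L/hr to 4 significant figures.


q = 1.865 * 14.31^0.6675 = 11.02 L/hr
Therefore the emitter flow rate = 11.02 L/hr.


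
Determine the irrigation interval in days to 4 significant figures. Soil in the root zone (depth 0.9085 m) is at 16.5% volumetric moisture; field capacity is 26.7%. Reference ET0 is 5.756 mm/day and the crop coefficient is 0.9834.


Approach: apply soil-water budget scheduling, SMD = (FC-theta)/100*depth*1000; ETc = ET0*Kc; interval = SMD/ETc.
Step 1 — soil moisture deficit:
  SMD = (26.7 - 16.5)/100 * 0.9085 * 1000 = 92.6670 mm
Step 2 — daily crop ET (ETc = ET0*Kc):
  ETc = 5.756 * 0.9834 = 5.66045 mm/day
Step 3 — irrigation interval (SMD/ETc):
  interval = 92.6670 / 5.66045 = 16.37 days
Therefore the irrigation interval = 16.37 days.


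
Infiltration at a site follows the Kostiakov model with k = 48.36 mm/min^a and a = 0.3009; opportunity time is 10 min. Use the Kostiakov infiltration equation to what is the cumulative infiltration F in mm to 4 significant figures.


Approach: apply the Kostiakov infiltration equation, F = k*t^a.
F = 48.36 * 10^0.3009 = 96.69 mm
Therefore the cumulative infiltration F = 96.69 mm.


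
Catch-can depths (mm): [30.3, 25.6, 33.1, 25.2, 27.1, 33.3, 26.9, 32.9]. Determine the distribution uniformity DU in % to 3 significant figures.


Approach: apply the low-quarter distribution uniformity, DU = (mean of lowest quarter of readings / overall mean)*100.
sorted lowest 2 of 8: [25.2, 25.6] -> mean = 25.400 mm
overall mean = 29.300 mm
DU = (25.400/29.300)*100 = 86.7 %
Therefore the distribution uniformity DU = 86.7 %.


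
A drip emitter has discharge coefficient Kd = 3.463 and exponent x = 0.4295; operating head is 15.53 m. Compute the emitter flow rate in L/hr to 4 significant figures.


Approach: apply the emitter characteristic equation, q = Kd * h^x.
q = 3.463 * 15.53^0.4295 = 11.25 L/hr
Therefore the emitter flow rate = 11.25 L/hr.


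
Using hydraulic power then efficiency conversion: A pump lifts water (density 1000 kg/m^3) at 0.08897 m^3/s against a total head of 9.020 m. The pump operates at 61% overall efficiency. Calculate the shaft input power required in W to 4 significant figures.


Approach: apply hydraulic power then efficiency conversion, P = rho*g*Q*H; P_in = P/eta.
Step 1 — hydraulic power (P = rho*g*Q*H):
  P = 1000 * 9.81 * 0.08897 * 9.020 = 7872.62 W
Step 2 — input power: P_in = P/eta = 7872.62 / 0.61 = 12910 W
Therefore the shaft input power required = 12910 W.


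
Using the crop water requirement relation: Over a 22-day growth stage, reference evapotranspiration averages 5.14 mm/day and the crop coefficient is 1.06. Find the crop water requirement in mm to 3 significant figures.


Approach: apply the crop water requirement relation, CWR = ET0 * Kc * days.
CWR = 5.14 * 1.06 * 22 = 120 mm
Therefore the crop water requirement = 120 mm.


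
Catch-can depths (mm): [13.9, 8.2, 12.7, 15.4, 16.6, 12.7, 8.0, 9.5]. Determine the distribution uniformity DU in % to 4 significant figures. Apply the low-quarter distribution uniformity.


Approach: apply the low-quarter distribution uniformity, DU = (mean of lowest quarter of readings / overall mean)*100.
sorted lowest 2 of 8: [8.0, 8.2] -> mean = 8.10000 mm
overall mean = 12.1250 mm
DU = (8.10000/12.1250)*100 = 66.80 %
Therefore the distribution uniformity DU = 66.80 %.


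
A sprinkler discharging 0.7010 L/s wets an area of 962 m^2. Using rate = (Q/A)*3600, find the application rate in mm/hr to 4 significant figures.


rate = (0.7010 / 962) * 3600 = 2.623 mm/hr
Therefore the application rate = 2.623 mm/hr.


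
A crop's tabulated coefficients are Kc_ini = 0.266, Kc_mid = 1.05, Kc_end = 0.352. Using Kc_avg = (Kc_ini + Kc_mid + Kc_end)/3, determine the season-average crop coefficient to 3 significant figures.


Kc_avg = (0.266 + 1.05 + 0.352)/3 = 0.556
Therefore the season-average crop coefficient = 0.556.


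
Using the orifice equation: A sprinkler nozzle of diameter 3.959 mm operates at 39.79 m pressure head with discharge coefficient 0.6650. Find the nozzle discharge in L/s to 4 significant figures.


Approach: apply the orifice equation, Q = Cd*A*sqrt(2*g*h), A = pi*(d/2)^2.
A = pi*(3.959e-3/2)^2 = 1.23101e-05 m^2
Q = 0.6650 * 1.23101e-05 * sqrt(2*9.81*39.79) * 1000 = 0.2287 L/s
Therefore the nozzle discharge = 0.2287 L/s.


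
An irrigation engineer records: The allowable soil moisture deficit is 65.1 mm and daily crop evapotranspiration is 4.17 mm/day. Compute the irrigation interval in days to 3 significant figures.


Approach: apply the irrigation interval relation, interval = SMD / ETc.
interval = 65.1 / 4.17 = 15.6 days
Therefore the irrigation interval = 15.6 days.


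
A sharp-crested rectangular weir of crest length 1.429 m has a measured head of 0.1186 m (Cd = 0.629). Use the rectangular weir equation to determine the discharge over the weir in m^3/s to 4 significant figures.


Approach: apply the rectangular weir equation, Q = (2/3)*Cd*L*sqrt(2g)*H^1.5.
Q = (2/3)*0.629*1.429*sqrt(2*9.81)*0.1186^1.5 = 0.1084 m^3/s
Therefore the discharge over the weir = 0.1084 m^3/s.


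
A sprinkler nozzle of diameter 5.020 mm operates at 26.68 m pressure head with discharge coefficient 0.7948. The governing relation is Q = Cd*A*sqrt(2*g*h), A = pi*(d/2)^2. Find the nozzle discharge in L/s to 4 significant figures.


A = pi*(5.020e-3/2)^2 = 1.97923e-05 m^2
Q = 0.7948 * 1.97923e-05 * sqrt(2*9.81*26.68) * 1000 = 0.3599 L/s
Therefore the nozzle discharge = 0.3599 L/s.


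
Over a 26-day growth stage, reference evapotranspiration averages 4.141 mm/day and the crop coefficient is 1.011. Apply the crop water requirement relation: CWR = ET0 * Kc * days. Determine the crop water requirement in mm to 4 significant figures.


CWR = 4.141 * 1.011 * 26 = 108.9 mm
Therefore the crop water requirement = 108.9 mm.


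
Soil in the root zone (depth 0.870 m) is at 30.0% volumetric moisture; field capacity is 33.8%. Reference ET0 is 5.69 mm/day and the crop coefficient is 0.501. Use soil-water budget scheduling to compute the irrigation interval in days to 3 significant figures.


Approach: apply soil-water budget scheduling, SMD = (FC-theta)/100*depth*1000; ETc = ET0*Kc; interval = SMD/ETc.
Step 1 — soil moisture deficit:
  SMD = (33.8 - 30.0)/100 * 0.870 * 1000 = 33.060 mm
Step 2 — daily crop ET (ETc = ET0*Kc):
  ETc = 5.69 * 0.501 = 2.8507 mm/day
Step 3 — irrigation interval (SMD/ETc):
  interval = 33.060 / 2.8507 = 11.6 days
Therefore the irrigation interval = 11.6 days.


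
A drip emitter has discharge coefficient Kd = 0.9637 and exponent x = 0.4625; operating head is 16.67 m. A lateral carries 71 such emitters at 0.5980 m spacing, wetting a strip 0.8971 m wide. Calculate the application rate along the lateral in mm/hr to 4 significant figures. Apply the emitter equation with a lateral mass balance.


Approach: apply the emitter equation with a lateral mass balance, q = Kd*h^x; Q = n*q; rate = Q/(n*spacing*width).
Step 1 — single emitter flow (q = Kd*h^x):
  q = 0.9637 * 16.67^0.4625 = 3.54068 L/hr
Step 2 — total lateral flow: Q = 71 * 3.54068 = 251.389 L/hr
Step 3 — wetted area: A = 71 * 0.5980 * 0.8971 = 38.0891 m^2
Step 4 — application rate: Q/A = 251.389/38.0891 = 6.600 mm/hr
Therefore the application rate along the lateral = 6.600 mm/hr.


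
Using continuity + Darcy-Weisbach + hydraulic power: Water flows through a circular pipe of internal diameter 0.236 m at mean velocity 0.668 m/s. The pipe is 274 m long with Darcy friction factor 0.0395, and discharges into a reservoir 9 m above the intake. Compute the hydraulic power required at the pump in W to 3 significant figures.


Approach: apply continuity + Darcy-Weisbach + hydraulic power, Q = A*v; hf = f*(L/D)*(v^2/(2g)); H = static + hf; P = rho*g*Q*H.
Step 1 — flow rate (continuity, Q = A*v):
  A = pi*(0.236/2)^2 = 0.043744 m^2
  Q = 0.043744 * 0.668 = 0.029221 m^3/s
Step 2 — friction head loss (Darcy-Weisbach):
  hf = 0.0395 * (274/0.236) * (0.668^2 / (2*9.81))
  hf = 1.0430 m
Step 3 — total head: H = 9 + 1.0430 = 10.043 m
Step 4 — hydraulic power (P = rho*g*Q*H):
  P = 1000 * 9.81 * 0.029221 * 10.043 = 2880 W
Therefore the hydraulic power required at the pump = 2880 W.


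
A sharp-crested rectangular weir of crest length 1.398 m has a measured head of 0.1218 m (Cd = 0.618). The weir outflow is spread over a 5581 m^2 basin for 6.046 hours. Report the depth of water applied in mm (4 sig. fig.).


Approach: apply the rectangular weir equation with a volume-to-depth conversion, Q = (2/3)*Cd*L*sqrt(2g)*H^1.5; d = Q*t/A * 1000.
Step 1 — weir discharge:
  Q = (2/3)*0.618*1.398*sqrt(2*9.81)*0.1218^1.5 = 0.108449 m^3/s
Step 2 — volume: V = 0.108449 * 6.046*3600 = 2360.45 m^3
Step 3 — depth: d = V/A * 1000 = 2360.45/5581 * 1000 = 422.9 mm
Therefore the depth of water applied = 422.9 mm.


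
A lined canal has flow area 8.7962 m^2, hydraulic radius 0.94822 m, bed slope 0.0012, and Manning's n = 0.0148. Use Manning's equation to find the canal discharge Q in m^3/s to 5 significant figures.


Approach: apply Manning's equation, Q = (1/n)*A*R^(2/3)*S^(1/2).
Q = (1/0.0148) * 8.7962 * 0.94822^(2/3) * 0.0012^(1/2) = 19.871 m^3/s
Therefore the canal discharge Q = 19.871 m^3/s.


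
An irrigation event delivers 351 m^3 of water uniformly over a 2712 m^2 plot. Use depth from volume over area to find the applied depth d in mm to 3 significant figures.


Approach: apply depth from volume over area, d = (V/A)*1000.
d = (351 / 2712) * 1000 = 129 mm
Therefore the applied depth d = 129 mm.


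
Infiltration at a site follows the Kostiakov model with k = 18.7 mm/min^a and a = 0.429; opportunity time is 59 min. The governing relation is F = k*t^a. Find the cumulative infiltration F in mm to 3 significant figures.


F = 18.7 * 59^0.429 = 108 mm
Therefore the cumulative infiltration F = 108 mm.


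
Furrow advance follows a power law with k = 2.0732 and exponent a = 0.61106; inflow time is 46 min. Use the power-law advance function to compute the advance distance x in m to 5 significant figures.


Approach: apply the power-law advance function, x = k*t^a.
x = 2.0732 * 46^0.61106 = 21.512 m
Therefore the advance distance x = 21.512 m.


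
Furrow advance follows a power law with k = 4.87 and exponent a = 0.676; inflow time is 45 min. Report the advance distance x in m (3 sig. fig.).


Approach: apply the power-law advance function, x = k*t^a.
x = 4.87 * 45^0.676 = 63.8 m
Therefore the advance distance x = 63.8 m.


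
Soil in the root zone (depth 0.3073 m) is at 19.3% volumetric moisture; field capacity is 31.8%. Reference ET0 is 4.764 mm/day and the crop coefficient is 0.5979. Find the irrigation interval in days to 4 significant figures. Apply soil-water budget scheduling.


Approach: apply soil-water budget scheduling, SMD = (FC-theta)/100*depth*1000; ETc = ET0*Kc; interval = SMD/ETc.
Step 1 — soil moisture deficit:
  SMD = (31.8 - 19.3)/100 * 0.3073 * 1000 = 38.4125 mm
Step 2 — daily crop ET (ETc = ET0*Kc):
  ETc = 4.764 * 0.5979 = 2.84840 mm/day
Step 3 — irrigation interval (SMD/ETc):
  interval = 38.4125 / 2.84840 = 13.49 days
Therefore the irrigation interval = 13.49 days.


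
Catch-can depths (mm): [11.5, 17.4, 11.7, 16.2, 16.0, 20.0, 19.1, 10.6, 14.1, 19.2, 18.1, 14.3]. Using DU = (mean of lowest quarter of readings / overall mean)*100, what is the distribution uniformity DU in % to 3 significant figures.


sorted lowest 3 of 12: [10.6, 11.5, 11.7] -> mean = 11.267 mm
overall mean = 15.683 mm
DU = (11.267/15.683)*100 = 71.8 %
Therefore the distribution uniformity DU = 71.8 %.


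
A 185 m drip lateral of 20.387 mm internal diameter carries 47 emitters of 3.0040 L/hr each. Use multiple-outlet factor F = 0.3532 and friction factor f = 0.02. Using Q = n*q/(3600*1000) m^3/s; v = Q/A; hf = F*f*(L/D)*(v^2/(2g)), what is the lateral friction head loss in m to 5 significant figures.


Q = 47*3.0040/(3600*1000) = 3.921889e-05 m^3/s
A = pi*(20.387e-3/2)^2 = 3.264349e-04 m^2, so v = Q/A = 0.1201431 m/s
hf = 0.3532*0.02*(185/0.020387)*(0.1201431^2/(2*9.81)) = 0.047159 m
Therefore the lateral friction head loss = 0.047159 m.


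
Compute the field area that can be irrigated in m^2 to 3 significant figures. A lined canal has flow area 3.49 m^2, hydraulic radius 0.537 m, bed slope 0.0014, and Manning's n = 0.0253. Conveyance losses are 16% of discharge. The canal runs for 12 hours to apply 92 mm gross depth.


Approach: apply Manning's equation with a conveyance and depth budget, Q = (1/n)*A*R^(2/3)*S^(1/2); Q_field = Q*(1-loss); Area = Q_field*t/(d/1000).
Step 1 — canal discharge (Manning's equation):
  Q = (1/0.0253) * 3.49 * 0.537^(2/3) * 0.0014^(1/2) = 3.4100 m^3/s
Step 2 — delivered flow: Q_field = 3.4100*(1 - 16/100) = 2.8644 m^3/s
Step 3 — volume delivered: V = 2.8644 * 12*3600 = 123740 m^3
Step 4 — area served: A = V / (depth/1000) = 123740 / 0.092 = 1350000 m^2
Therefore the field area that can be irrigated = 1350000 m^2.


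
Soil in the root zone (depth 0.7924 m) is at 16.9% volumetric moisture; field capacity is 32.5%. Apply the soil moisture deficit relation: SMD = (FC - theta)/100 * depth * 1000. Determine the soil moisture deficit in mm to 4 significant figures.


SMD = (32.5 - 16.9)/100 * 0.7924 * 1000 = 123.6 mm
Therefore the soil moisture deficit = 123.6 mm.


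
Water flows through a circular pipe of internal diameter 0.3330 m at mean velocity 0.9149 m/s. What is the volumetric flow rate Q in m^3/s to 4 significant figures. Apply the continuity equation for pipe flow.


Approach: apply the continuity equation for pipe flow, Q = A * v with A = pi*(D/2)^2.
A = pi*(0.3330/2)^2 = 0.0870920 m^2
Q = 0.0870920 * 0.9149 = 0.07968 m^3/s
Therefore the volumetric flow rate Q = 0.07968 m^3/s.


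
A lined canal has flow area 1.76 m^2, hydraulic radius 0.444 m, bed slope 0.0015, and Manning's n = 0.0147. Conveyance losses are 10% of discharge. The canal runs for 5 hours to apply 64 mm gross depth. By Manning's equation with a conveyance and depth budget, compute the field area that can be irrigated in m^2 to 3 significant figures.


Approach: apply Manning's equation with a conveyance and depth budget, Q = (1/n)*A*R^(2/3)*S^(1/2); Q_field = Q*(1-loss); Area = Q_field*t/(d/1000).
Step 1 — canal discharge (Manning's equation):
  Q = (1/0.0147) * 1.76 * 0.444^(2/3) * 0.0015^(1/2) = 2.6988 m^3/s
Step 2 — delivered flow: Q_field = 2.6988*(1 - 10/100) = 2.4289 m^3/s
Step 3 — volume delivered: V = 2.4289 * 5*3600 = 43720 m^3
Step 4 — area served: A = V / (depth/1000) = 43720 / 0.064 = 683000 m^2
Therefore the field area that can be irrigated = 683000 m^2.


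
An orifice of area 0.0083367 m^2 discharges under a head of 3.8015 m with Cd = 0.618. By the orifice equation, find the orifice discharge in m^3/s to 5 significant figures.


Approach: apply the orifice equation, Q = Cd*A*sqrt(2*g*h).
Q = 0.618 * 0.0083367 * sqrt(2*9.81*3.8015) = 0.044495 m^3/s
Therefore the orifice discharge = 0.044495 m^3/s.


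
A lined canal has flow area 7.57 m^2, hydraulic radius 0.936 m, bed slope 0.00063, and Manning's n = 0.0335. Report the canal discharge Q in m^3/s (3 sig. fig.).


Approach: apply Manning's equation, Q = (1/n)*A*R^(2/3)*S^(1/2).
Q = (1/0.0335) * 7.57 * 0.936^(2/3) * 0.00063^(1/2) = 5.43 m^3/s
Therefore the canal discharge Q = 5.43 m^3/s.


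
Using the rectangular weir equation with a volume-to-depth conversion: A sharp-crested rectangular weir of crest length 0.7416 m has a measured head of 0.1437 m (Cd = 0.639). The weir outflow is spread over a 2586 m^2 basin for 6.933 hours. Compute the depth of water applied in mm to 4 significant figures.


Approach: apply the rectangular weir equation with a volume-to-depth conversion, Q = (2/3)*Cd*L*sqrt(2g)*H^1.5; d = Q*t/A * 1000.
Step 1 — weir discharge:
  Q = (2/3)*0.639*0.7416*sqrt(2*9.81)*0.1437^1.5 = 0.0762279 m^3/s
Step 2 — volume: V = 0.0762279 * 6.933*3600 = 1902.56 m^3
Step 3 — depth: d = V/A * 1000 = 1902.56/2586 * 1000 = 735.7 mm
Therefore the depth of water applied = 735.7 mm.


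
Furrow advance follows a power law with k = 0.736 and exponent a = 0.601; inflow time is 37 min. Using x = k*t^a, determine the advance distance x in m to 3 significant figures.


x = 0.736 * 37^0.601 = 6.45 m
Therefore the advance distance x = 6.45 m.


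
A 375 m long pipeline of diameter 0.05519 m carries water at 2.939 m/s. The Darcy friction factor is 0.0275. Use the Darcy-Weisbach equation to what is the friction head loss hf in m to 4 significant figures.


Approach: apply the Darcy-Weisbach equation, hf = f*(L/D)*(v^2/(2g)).
hf = 0.0275 * (375/0.05519) * (2.939^2 / (2*9.81))
hf = 82.26 m
Therefore the friction head loss hf = 82.26 m.


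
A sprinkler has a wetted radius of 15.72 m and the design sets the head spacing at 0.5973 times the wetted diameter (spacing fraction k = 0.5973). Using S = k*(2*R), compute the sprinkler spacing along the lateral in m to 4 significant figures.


S = 0.5973 * (2 * 15.72) = 18.78 m
Therefore the sprinkler spacing along the lateral = 18.78 m.


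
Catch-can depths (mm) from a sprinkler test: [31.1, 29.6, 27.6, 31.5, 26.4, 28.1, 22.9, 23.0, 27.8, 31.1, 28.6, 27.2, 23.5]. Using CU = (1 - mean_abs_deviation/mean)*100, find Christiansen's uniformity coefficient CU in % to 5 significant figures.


mean = 27.56923 mm
mean |d_i - mean| = 2.284024 mm
CU = (1 - 2.284024/27.56923)*100 = 91.715 %
Therefore Christiansen's uniformity coefficient CU = 91.715 %.


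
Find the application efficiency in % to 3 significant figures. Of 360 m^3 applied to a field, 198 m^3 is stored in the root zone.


Approach: apply the application efficiency ratio, Ea = (stored/applied)*100.
Ea = (198/360)*100 = 55.0 %
Therefore the application efficiency = 55.0 %.


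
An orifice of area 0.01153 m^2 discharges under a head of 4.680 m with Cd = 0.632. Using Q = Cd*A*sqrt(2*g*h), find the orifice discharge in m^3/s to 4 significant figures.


Q = 0.632 * 0.01153 * sqrt(2*9.81*4.680) = 0.06983 m^3/s
Therefore the orifice discharge = 0.06983 m^3/s.


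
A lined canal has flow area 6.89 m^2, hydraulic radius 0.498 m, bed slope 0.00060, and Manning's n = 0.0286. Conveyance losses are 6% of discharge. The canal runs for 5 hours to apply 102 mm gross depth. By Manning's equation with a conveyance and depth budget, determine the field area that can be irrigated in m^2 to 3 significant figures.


Approach: apply Manning's equation with a conveyance and depth budget, Q = (1/n)*A*R^(2/3)*S^(1/2); Q_field = Q*(1-loss); Area = Q_field*t/(d/1000).
Step 1 — canal discharge (Manning's equation):
  Q = (1/0.0286) * 6.89 * 0.498^(2/3) * 0.00060^(1/2) = 3.7075 m^3/s
Step 2 — delivered flow: Q_field = 3.7075*(1 - 6/100) = 3.4851 m^3/s
Step 3 — volume delivered: V = 3.4851 * 5*3600 = 62731 m^3
Step 4 — area served: A = V / (depth/1000) = 62731 / 0.102 = 615000 m^2
Therefore the field area that can be irrigated = 615000 m^2.


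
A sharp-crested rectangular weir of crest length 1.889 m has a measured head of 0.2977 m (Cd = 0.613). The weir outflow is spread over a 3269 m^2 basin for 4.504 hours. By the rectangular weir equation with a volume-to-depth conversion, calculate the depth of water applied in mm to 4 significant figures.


Approach: apply the rectangular weir equation with a volume-to-depth conversion, Q = (2/3)*Cd*L*sqrt(2g)*H^1.5; d = Q*t/A * 1000.
Step 1 — weir discharge:
  Q = (2/3)*0.613*1.889*sqrt(2*9.81)*0.2977^1.5 = 0.555417 m^3/s
Step 2 — volume: V = 0.555417 * 4.504*3600 = 9005.75 m^3
Step 3 — depth: d = V/A * 1000 = 9005.75/3269 * 1000 = 2755 mm
Therefore the depth of water applied = 2755 mm.


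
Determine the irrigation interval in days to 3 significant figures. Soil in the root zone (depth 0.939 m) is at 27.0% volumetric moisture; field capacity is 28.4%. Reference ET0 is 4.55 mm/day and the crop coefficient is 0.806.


Approach: apply soil-water budget scheduling, SMD = (FC-theta)/100*depth*1000; ETc = ET0*Kc; interval = SMD/ETc.
Step 1 — soil moisture deficit:
  SMD = (28.4 - 27.0)/100 * 0.939 * 1000 = 13.146 mm
Step 2 — daily crop ET (ETc = ET0*Kc):
  ETc = 4.55 * 0.806 = 3.6673 mm/day
Step 3 — irrigation interval (SMD/ETc):
  interval = 13.146 / 3.6673 = 3.58 days
Therefore the irrigation interval = 3.58 days.


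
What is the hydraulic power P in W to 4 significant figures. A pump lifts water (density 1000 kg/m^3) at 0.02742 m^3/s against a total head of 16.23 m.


Approach: apply the hydraulic power relation, P = rho*g*Q*H.
P = 1000 * 9.81 * 0.02742 * 16.23 = 4366 W
Therefore the hydraulic power P = 4366 W.


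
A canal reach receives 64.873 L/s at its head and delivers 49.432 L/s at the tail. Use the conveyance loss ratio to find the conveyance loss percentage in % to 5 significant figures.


Approach: apply the conveyance loss ratio, loss% = ((Q_head - Q_tail)/Q_head)*100.
loss = ((64.873 - 49.432)/64.873)*100 = 23.802 %
Therefore the conveyance loss percentage = 23.802 %.


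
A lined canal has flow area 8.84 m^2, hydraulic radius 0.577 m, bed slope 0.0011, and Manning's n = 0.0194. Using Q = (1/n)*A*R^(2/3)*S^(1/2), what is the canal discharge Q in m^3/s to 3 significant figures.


Q = (1/0.0194) * 8.84 * 0.577^(2/3) * 0.0011^(1/2) = 10.5 m^3/s
Therefore the canal discharge Q = 10.5 m^3/s.


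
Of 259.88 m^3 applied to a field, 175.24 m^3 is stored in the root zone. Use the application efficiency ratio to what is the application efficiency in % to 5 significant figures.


Approach: apply the application efficiency ratio, Ea = (stored/applied)*100.
Ea = (175.24/259.88)*100 = 67.431 %
Therefore the application efficiency = 67.431 %.


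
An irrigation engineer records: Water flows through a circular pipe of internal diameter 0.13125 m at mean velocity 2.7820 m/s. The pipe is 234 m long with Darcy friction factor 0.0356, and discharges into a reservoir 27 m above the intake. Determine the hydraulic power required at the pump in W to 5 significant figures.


Approach: apply continuity + Darcy-Weisbach + hydraulic power, Q = A*v; hf = f*(L/D)*(v^2/(2g)); H = static + hf; P = rho*g*Q*H.
Step 1 — flow rate (continuity, Q = A*v):
  A = pi*(0.13125/2)^2 = 0.01352971 m^2
  Q = 0.01352971 * 2.7820 = 0.03763965 m^3/s
Step 2 — friction head loss (Darcy-Weisbach):
  hf = 0.0356 * (234/0.13125) * (2.7820^2 / (2*9.81))
  hf = 25.03697 m
Step 3 — total head: H = 27 + 25.03697 = 52.03697 m
Step 4 — hydraulic power (P = rho*g*Q*H):
  P = 1000 * 9.81 * 0.03763965 * 52.03697 = 19214 W
Therefore the hydraulic power required at the pump = 19214 W.


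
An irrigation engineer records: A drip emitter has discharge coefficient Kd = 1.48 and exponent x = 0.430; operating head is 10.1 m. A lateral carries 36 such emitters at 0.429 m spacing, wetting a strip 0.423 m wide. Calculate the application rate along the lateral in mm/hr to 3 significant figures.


Approach: apply the emitter equation with a lateral mass balance, q = Kd*h^x; Q = n*q; rate = Q/(n*spacing*width).
Step 1 — single emitter flow (q = Kd*h^x):
  q = 1.48 * 10.1^0.430 = 4.0006 L/hr
Step 2 — total lateral flow: Q = 36 * 4.0006 = 144.02 L/hr
Step 3 — wetted area: A = 36 * 0.429 * 0.423 = 6.5328 m^2
Step 4 — application rate: Q/A = 144.02/6.5328 = 22.0 mm/hr
Therefore the application rate along the lateral = 22.0 mm/hr.


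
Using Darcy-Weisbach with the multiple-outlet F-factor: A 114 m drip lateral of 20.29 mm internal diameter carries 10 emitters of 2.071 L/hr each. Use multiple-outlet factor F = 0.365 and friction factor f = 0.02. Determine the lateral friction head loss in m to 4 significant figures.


Approach: apply Darcy-Weisbach with the multiple-outlet F-factor, Q = n*q/(3600*1000) m^3/s; v = Q/A; hf = F*f*(L/D)*(v^2/(2g)).
Q = 10*2.071/(3600*1000) = 5.75278e-06 m^3/s
A = pi*(20.29e-3/2)^2 = 3.23336e-04 m^2, so v = Q/A = 0.0177920 m/s
hf = 0.365*0.02*(114/0.02029)*(0.0177920^2/(2*9.81)) = 0.0006617 m
Therefore the lateral friction head loss = 0.0006617 m.


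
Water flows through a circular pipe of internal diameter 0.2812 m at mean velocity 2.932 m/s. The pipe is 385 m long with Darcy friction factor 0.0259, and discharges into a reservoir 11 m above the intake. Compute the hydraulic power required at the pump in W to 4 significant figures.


Approach: apply continuity + Darcy-Weisbach + hydraulic power, Q = A*v; hf = f*(L/D)*(v^2/(2g)); H = static + hf; P = rho*g*Q*H.
Step 1 — flow rate (continuity, Q = A*v):
  A = pi*(0.2812/2)^2 = 0.0621041 m^2
  Q = 0.0621041 * 2.932 = 0.182089 m^3/s
Step 2 — friction head loss (Darcy-Weisbach):
  hf = 0.0259 * (385/0.2812) * (2.932^2 / (2*9.81))
  hf = 15.5372 m
Step 3 — total head: H = 11 + 15.5372 = 26.5372 m
Step 4 — hydraulic power (P = rho*g*Q*H):
  P = 1000 * 9.81 * 0.182089 * 26.5372 = 47400 W
Therefore the hydraulic power required at the pump = 47400 W.
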